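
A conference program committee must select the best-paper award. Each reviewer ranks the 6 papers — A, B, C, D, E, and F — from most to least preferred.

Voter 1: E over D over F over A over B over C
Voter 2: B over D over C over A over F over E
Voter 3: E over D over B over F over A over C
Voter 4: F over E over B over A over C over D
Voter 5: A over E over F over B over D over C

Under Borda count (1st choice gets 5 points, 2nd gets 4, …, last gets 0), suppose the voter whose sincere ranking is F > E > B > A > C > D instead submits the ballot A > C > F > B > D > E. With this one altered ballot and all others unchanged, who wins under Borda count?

A

Borda totals with the altered ballot: A 15, B 13, C 7, D 14, E 14, F 12.
The switch changes the winner from E to A.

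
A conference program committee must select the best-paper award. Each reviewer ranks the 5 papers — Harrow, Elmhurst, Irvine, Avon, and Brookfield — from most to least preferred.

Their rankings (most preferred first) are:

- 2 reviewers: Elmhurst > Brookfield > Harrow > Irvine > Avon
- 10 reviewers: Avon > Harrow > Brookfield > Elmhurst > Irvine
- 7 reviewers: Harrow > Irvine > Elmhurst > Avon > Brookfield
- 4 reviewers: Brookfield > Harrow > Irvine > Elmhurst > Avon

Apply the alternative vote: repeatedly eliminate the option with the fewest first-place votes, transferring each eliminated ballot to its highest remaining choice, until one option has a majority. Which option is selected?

Harrow

Round 1: Avon 10, Harrow 7, Brookfield 4, Elmhurst 2, Irvine 0. Irvine has the fewest and is eliminated.
Round 2: Avon 10, Harrow 7, Brookfield 4, Elmhurst 2. Elmhurst has the fewest and is eliminated.
Round 3: Avon 10, Harrow 7, Brookfield 6. Brookfield has the fewest and is eliminated.
Round 4: Harrow 13, Avon 10. Harrow has a majority.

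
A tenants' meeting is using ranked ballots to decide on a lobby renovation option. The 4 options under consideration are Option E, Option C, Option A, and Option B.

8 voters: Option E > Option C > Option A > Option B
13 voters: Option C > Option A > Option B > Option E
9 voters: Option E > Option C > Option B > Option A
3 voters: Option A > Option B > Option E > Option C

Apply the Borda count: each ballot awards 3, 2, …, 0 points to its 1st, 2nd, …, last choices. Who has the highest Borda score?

Borda scores:
  Option E: 8·3 + 13·0 + 9·3 + 3·1 = 54
  Option C: 8·2 + 13·3 + 9·2 + 3·0 = 73
  Option A: 8·1 + 13·2 + 9·0 + 3·3 = 43
  Option B: 8·0 + 13·1 + 9·1 + 3·2 = 28
Option C has the highest total.

Option C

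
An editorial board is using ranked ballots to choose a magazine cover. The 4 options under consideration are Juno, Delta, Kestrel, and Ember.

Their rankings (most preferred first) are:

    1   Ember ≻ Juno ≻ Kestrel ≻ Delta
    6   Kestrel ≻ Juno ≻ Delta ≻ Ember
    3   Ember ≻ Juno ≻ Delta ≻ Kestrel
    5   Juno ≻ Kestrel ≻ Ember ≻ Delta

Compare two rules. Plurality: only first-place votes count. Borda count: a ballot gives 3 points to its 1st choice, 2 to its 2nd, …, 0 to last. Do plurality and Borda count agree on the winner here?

No

Plurality first-place counts: Juno 5, Delta 0, Kestrel 6, Ember 4 → Kestrel.
Borda totals: Juno 35, Delta 9, Kestrel 29, Ember 17 → Juno.
The two rules disagree: plurality picks Kestrel, Borda picks Juno.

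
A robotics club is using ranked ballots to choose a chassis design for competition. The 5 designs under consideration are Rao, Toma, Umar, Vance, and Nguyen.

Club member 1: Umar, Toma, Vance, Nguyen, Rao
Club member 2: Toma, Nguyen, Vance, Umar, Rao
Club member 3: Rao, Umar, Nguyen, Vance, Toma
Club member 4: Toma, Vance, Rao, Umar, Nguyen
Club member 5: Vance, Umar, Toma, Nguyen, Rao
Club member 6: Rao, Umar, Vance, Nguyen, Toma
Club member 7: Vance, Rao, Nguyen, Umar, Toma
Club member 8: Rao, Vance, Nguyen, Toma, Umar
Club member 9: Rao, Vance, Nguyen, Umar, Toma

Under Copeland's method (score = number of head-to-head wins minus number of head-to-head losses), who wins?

Vance

Pairwise results:
  Rao vs Toma: Rao wins 5–4.
  Rao vs Umar: Rao wins 6–3.
  Rao vs Vance: Vance wins 5–4.
  Rao vs Nguyen: Rao wins 6–3.
  Toma vs Umar: Umar wins 6–3.
  Toma vs Vance: Vance wins 6–3.
  Toma vs Nguyen: Nguyen wins 5–4.
  Umar vs Vance: Vance wins 6–3.
  Umar vs Nguyen: Umar wins 5–4.
  Vance vs Nguyen: Vance wins 7–2.
Copeland scores (wins − losses):
  Rao: 3 − 1 = 2
  Toma: 0 − 4 = -4
  Umar: 2 − 2 = 0
  Vance: 4 − 0 = 4
  Nguyen: 1 − 3 = -2
Vance has the best Copeland score.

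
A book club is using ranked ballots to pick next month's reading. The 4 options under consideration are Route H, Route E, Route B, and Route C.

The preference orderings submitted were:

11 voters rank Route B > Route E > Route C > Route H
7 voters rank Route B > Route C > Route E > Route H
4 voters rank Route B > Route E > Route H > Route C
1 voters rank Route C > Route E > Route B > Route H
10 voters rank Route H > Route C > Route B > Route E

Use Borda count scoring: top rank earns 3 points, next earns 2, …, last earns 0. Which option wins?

Borda scores:
  Route H: 11·0 + 7·0 + 4·1 + 0 + 10·3 = 34
  Route E: 11·2 + 7·1 + 4·2 + 2 + 10·0 = 39
  Route B: 11·3 + 7·3 + 4·3 + 1 + 10·1 = 77
  Route C: 11·1 + 7·2 + 4·0 + 3 + 10·2 = 48
Route B has the highest total.

Route B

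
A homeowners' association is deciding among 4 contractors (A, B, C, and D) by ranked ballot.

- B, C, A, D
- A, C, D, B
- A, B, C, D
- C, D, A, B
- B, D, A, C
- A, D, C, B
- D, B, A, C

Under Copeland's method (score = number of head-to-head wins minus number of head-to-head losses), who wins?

A

Pairwise results:
  A vs B: A wins 4–3.
  A vs C: A wins 5–2.
  A vs D: A wins 4–3.
  B vs C: B wins 4–3.
  B vs D: D wins 4–3.
  C vs D: C wins 4–3.
Copeland scores (wins − losses):
  A: 3 − 0 = 3
  B: 1 − 2 = -1
  C: 1 − 2 = -1
  D: 1 − 2 = -1
A has the best Copeland score.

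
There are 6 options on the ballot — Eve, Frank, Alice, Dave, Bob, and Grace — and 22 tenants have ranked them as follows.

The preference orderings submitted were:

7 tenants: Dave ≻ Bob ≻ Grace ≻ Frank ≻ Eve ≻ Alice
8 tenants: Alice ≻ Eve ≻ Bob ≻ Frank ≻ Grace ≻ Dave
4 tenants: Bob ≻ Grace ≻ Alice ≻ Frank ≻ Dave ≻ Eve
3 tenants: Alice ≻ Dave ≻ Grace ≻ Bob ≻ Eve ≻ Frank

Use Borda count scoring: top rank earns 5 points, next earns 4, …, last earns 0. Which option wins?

Bob

Borda scores:
  Eve: 7·1 + 8·4 + 4·0 + 3·1 = 42
  Frank: 7·2 + 8·2 + 4·2 + 3·0 = 38
  Alice: 7·0 + 8·5 + 4·3 + 3·5 = 67
  Dave: 7·5 + 8·0 + 4·1 + 3·4 = 51
  Bob: 7·4 + 8·3 + 4·5 + 3·2 = 78
  Grace: 7·3 + 8·1 + 4·4 + 3·3 = 54
Bob has the highest total.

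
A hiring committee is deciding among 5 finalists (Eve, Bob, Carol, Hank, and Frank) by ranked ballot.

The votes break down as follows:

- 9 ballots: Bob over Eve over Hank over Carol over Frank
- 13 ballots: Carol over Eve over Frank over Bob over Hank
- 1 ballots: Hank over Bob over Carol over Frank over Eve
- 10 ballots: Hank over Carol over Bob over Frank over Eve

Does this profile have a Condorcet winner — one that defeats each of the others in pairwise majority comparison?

No

Head-to-head results (33 voters total):
Eve vs Bob: Bob wins 20–13.
Eve vs Carol: Carol wins 24–9.
Eve vs Hank: Eve wins 22–11.
Eve vs Frank: Eve wins 22–11.
Bob vs Carol: Carol wins 23–10.
Bob vs Hank: Bob wins 22–11.
Bob vs Frank: Bob wins 20–13.
Carol vs Hank: Hank wins 20–13.
Carol vs Frank: Carol wins 33–0.
Hank vs Frank: Hank wins 20–13.
No candidate beats all others: Eve beats Hank beats Carol beats Eve, a majority cycle.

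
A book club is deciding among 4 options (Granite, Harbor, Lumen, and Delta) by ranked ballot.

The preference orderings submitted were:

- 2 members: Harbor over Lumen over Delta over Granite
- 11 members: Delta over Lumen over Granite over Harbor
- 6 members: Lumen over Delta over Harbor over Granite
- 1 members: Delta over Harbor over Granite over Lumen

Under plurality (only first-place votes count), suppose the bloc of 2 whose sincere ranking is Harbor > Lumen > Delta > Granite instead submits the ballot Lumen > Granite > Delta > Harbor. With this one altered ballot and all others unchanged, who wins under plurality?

First-place totals with the altered ballot: Granite 0, Harbor 0, Lumen 8, Delta 12.
The winner is unchanged: still Delta.

Delta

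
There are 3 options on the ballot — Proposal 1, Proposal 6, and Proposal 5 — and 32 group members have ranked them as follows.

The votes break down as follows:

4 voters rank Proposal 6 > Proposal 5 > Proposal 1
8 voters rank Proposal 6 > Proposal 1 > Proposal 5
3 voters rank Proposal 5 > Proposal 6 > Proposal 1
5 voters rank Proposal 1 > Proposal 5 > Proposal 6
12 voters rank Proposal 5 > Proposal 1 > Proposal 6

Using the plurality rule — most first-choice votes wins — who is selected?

Proposal 5

First-place vote totals:
  Proposal 1: 5
  Proposal 6: 12
  Proposal 5: 15
Proposal 5 has the most first-place votes.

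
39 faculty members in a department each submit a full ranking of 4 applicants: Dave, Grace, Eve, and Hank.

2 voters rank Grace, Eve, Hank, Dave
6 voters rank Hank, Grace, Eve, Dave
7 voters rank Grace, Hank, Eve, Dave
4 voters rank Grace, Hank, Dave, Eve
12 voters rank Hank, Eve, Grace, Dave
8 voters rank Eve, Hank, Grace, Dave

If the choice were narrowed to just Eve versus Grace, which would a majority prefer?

Eve

Ballots ranking Eve above Grace: 12+8 = 20.
Ballots ranking Grace above Eve: 2+6+7+4 = 19.
Eve wins the head-to-head, 20–19.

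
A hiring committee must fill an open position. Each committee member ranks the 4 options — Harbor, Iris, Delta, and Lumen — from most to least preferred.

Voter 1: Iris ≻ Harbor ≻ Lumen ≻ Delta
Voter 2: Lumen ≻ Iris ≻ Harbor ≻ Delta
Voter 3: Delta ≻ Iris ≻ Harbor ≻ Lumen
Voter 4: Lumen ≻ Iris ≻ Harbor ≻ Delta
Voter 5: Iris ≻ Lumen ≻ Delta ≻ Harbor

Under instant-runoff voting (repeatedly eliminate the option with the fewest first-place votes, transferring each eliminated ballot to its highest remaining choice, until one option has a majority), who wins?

Iris

Round 1: Iris 2, Lumen 2, Delta 1, Harbor 0. Harbor has the fewest and is eliminated.
Round 2: Iris 2, Lumen 2, Delta 1. Delta has the fewest and is eliminated.
Round 3: Iris 3, Lumen 2. Iris has a majority.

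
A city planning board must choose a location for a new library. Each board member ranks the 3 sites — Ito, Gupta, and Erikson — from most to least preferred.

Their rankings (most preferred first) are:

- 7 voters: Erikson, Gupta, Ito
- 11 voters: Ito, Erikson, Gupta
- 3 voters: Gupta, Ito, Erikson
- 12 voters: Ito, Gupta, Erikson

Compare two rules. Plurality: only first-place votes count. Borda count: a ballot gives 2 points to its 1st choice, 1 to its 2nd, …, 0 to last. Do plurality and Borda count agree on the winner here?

Yes

Plurality first-place counts: Ito 23, Gupta 3, Erikson 7 → Ito.
Borda totals: Ito 49, Gupta 25, Erikson 25 → Ito.
The two rules agree on Ito.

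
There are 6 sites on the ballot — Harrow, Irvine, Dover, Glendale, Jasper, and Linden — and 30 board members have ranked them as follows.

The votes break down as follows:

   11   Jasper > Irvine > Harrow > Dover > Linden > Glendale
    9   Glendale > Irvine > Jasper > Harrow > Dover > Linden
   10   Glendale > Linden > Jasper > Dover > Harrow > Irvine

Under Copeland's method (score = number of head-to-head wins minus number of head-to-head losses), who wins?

Glendale

Pairwise results:
  Harrow vs Irvine: Irvine wins 20–10.
  Harrow vs Dover: Harrow wins 20–10.
  Harrow vs Glendale: Glendale wins 19–11.
  Harrow vs Jasper: Jasper wins 30–0.
  Harrow vs Linden: Harrow wins 20–10.
  Irvine vs Dover: Irvine wins 20–10.
  Irvine vs Glendale: Glendale wins 19–11.
  Irvine vs Jasper: Jasper wins 21–9.
  Irvine vs Linden: Irvine wins 20–10.
  Dover vs Glendale: Glendale wins 19–11.
  Dover vs Jasper: Jasper wins 30–0.
  Dover vs Linden: Dover wins 20–10.
  Glendale vs Jasper: Glendale wins 19–11.
  Glendale vs Linden: Glendale wins 19–11.
  Jasper vs Linden: Jasper wins 20–10.
Copeland scores (wins − losses):
  Harrow: 2 − 3 = -1
  Irvine: 3 − 2 = 1
  Dover: 1 − 4 = -3
  Glendale: 5 − 0 = 5
  Jasper: 4 − 1 = 3
  Linden: 0 − 5 = -5
Glendale has the best Copeland score.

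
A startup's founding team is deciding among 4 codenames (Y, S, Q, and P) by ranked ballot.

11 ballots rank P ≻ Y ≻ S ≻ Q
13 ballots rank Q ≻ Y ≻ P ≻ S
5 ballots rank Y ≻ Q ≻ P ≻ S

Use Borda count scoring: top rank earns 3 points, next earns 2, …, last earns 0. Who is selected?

Borda scores:
  Y: 11·2 + 13·2 + 5·3 = 63
  S: 11·1 + 13·0 + 5·0 = 11
  Q: 11·0 + 13·3 + 5·2 = 49
  P: 11·3 + 13·1 + 5·1 = 51
Y has the highest total.

Y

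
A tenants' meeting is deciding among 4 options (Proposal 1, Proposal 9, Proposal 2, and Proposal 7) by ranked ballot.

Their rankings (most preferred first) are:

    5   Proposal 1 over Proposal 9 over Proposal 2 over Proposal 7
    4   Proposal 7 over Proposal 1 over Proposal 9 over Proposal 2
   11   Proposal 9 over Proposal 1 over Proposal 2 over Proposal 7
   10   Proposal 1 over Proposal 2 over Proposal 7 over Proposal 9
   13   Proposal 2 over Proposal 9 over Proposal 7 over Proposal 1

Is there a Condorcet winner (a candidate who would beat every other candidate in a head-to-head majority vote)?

Head-to-head results (43 voters total):
Proposal 1 vs Proposal 9: Proposal 9 wins 24–19.
Proposal 1 vs Proposal 2: Proposal 1 wins 30–13.
Proposal 1 vs Proposal 7: Proposal 1 wins 26–17.
Proposal 9 vs Proposal 2: Proposal 2 wins 23–20.
Proposal 9 vs Proposal 7: Proposal 9 wins 29–14.
Proposal 2 vs Proposal 7: Proposal 2 wins 39–4.
No candidate beats all others: Proposal 1 beats Proposal 2 beats Proposal 9 beats Proposal 1, a majority cycle.

No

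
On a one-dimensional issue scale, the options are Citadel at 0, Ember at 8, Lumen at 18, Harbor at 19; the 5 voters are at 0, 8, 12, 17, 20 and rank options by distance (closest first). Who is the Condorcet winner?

Ember

With single-peaked preferences on a line, the Condorcet winner is the candidate closest to the median voter.
The median voter (position 12) is closest to Ember at 8.
Check: Ember vs Citadel — voters closer to Ember: 4 of 5.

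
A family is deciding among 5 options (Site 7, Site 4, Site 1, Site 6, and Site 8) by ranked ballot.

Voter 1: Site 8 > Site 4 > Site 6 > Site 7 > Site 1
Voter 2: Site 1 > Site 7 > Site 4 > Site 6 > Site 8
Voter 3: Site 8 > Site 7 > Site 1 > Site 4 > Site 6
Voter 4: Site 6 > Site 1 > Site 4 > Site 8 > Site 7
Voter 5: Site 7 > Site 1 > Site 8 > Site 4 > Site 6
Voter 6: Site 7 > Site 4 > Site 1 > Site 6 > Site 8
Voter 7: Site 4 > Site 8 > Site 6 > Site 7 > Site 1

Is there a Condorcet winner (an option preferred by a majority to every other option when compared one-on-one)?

No

Head-to-head results (7 voters total):
Site 7 vs Site 4: Site 7 wins 4–3.
Site 7 vs Site 1: Site 7 wins 5–2.
Site 7 vs Site 6: Site 7 wins 4–3.
Site 7 vs Site 8: Site 8 wins 4–3.
Site 4 vs Site 1: Site 1 wins 4–3.
Site 4 vs Site 6: Site 4 wins 6–1.
Site 4 vs Site 8: Site 4 wins 4–3.
Site 1 vs Site 6: Site 1 wins 4–3.
Site 1 vs Site 8: Site 1 wins 4–3.
Site 6 vs Site 8: Site 8 wins 4–3.
No candidate beats all others: Site 7 beats Site 4 beats Site 8 beats Site 7, a majority cycle.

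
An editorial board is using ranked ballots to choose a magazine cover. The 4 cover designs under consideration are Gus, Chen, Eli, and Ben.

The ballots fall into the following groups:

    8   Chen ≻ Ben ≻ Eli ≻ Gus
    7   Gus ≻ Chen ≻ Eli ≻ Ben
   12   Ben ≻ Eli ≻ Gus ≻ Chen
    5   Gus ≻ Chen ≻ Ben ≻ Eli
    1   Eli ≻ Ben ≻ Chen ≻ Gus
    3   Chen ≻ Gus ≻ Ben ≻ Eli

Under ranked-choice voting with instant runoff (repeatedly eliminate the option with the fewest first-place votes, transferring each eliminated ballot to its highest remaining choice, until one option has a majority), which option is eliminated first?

Eli

Round 1: Gus 12, Ben 12, Chen 11, Eli 1. Eli has the fewest and is eliminated.
Round 2: Ben 13, Gus 12, Chen 11. Chen has the fewest and is eliminated.
Round 3: Ben 21, Gus 15. Ben has a majority.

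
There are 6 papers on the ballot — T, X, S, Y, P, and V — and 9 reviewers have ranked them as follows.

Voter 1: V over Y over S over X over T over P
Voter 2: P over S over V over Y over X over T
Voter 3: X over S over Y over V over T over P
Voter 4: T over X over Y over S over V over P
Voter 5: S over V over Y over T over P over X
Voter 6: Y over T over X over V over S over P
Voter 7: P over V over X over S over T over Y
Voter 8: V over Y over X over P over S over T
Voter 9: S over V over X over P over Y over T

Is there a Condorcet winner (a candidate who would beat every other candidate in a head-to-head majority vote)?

Head-to-head results (9 voters total):
T vs X: X wins 6–3.
T vs S: S wins 7–2.
T vs Y: Y wins 7–2.
T vs P: T wins 5–4.
T vs V: V wins 7–2.
X vs S: X wins 5–4.
X vs Y: Y wins 5–4.
X vs P: X wins 6–3.
X vs V: V wins 6–3.
S vs Y: S wins 5–4.
S vs P: S wins 6–3.
S vs V: S wins 5–4.
Y vs P: Y wins 6–3.
Y vs V: V wins 6–3.
P vs V: V wins 7–2.
No candidate beats all others: X beats S beats Y beats X, a majority cycle.

No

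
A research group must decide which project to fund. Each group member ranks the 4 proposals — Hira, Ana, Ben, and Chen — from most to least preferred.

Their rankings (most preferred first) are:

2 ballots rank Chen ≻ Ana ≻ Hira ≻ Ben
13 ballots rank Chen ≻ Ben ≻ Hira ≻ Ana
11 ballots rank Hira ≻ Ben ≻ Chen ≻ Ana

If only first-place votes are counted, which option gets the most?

Chen

First-place vote totals:
  Hira: 11
  Ana: 0
  Ben: 0
  Chen: 15
Chen has the most first-place votes.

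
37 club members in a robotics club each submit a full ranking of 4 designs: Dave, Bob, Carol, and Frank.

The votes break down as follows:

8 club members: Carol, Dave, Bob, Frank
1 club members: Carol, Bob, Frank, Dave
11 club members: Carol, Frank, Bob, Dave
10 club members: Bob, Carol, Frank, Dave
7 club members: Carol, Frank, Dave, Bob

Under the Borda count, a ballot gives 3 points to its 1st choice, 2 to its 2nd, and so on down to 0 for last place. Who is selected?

Carol

Borda scores:
  Dave: 8·2 + 0 + 11·0 + 10·0 + 7·1 = 23
  Bob: 8·1 + 2 + 11·1 + 10·3 + 7·0 = 51
  Carol: 8·3 + 3 + 11·3 + 10·2 + 7·3 = 101
  Frank: 8·0 + 1 + 11·2 + 10·1 + 7·2 = 47
Carol has the highest total.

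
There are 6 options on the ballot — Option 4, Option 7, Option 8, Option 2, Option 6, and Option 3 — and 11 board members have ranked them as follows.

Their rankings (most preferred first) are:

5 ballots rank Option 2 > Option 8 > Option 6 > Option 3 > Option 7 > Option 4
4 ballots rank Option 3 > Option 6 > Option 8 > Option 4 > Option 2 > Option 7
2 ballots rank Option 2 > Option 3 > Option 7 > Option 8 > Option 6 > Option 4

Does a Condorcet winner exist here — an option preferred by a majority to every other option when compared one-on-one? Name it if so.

Head-to-head results (11 voters total):
Option 4 vs Option 7: Option 7 wins 7–4.
Option 4 vs Option 8: Option 8 wins 11–0.
Option 4 vs Option 2: Option 2 wins 7–4.
Option 4 vs Option 6: Option 6 wins 11–0.
Option 4 vs Option 3: Option 3 wins 11–0.
Option 7 vs Option 8: Option 8 wins 9–2.
Option 7 vs Option 2: Option 2 wins 11–0.
Option 7 vs Option 6: Option 6 wins 9–2.
Option 7 vs Option 3: Option 3 wins 11–0.
Option 8 vs Option 2: Option 2 wins 7–4.
Option 8 vs Option 6: Option 8 wins 7–4.
Option 8 vs Option 3: Option 3 wins 6–5.
Option 2 vs Option 6: Option 2 wins 7–4.
Option 2 vs Option 3: Option 2 wins 7–4.
Option 6 vs Option 3: Option 3 wins 6–5.
Option 2 beats each rival — Option 4 (7–4), Option 7 (11–0), Option 8 (7–4), Option 6 (7–4), Option 3 (7–4) — so Option 2 is the Condorcet winner.

Option 2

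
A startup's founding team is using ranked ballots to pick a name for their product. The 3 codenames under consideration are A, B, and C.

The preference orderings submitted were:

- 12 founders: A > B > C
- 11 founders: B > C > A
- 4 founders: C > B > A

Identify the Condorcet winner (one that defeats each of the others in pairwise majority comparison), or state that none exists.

B

Head-to-head results (27 voters total):
A vs B: B wins 15–12.
A vs C: C wins 15–12.
B vs C: B wins 23–4.
B beats each rival — A (15–12), C (23–4) — so B is the Condorcet winner.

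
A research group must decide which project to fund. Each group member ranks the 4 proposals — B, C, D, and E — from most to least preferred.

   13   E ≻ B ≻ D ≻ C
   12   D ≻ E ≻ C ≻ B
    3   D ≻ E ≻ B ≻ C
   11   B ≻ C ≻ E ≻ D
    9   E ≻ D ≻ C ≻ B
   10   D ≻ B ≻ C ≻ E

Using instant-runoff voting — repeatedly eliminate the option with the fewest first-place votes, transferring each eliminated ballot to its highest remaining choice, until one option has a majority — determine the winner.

Round 1: D 25, E 22, B 11, C 0. C has the fewest and is eliminated.
Round 2: D 25, E 22, B 11. B has the fewest and is eliminated.
Round 3: E 33, D 25. E has a majority.

E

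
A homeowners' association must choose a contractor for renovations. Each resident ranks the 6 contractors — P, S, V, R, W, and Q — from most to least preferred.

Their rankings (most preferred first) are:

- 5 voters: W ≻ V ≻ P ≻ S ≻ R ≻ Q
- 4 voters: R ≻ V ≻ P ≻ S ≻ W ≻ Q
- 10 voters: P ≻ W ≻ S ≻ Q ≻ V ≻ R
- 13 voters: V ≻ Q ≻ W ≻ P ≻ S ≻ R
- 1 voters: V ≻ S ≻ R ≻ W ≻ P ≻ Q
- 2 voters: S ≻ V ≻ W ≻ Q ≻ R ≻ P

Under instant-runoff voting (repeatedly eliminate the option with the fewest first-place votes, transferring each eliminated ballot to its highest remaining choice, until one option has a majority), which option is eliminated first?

Q

Round 1: V 14, P 10, W 5, R 4, S 2, Q 0. Q has the fewest and is eliminated.
Round 2: V 14, P 10, W 5, R 4, S 2. S has the fewest and is eliminated.
Round 3: V 16, P 10, W 5, R 4. R has the fewest and is eliminated.
Round 4: V 20, P 10, W 5. V has a majority.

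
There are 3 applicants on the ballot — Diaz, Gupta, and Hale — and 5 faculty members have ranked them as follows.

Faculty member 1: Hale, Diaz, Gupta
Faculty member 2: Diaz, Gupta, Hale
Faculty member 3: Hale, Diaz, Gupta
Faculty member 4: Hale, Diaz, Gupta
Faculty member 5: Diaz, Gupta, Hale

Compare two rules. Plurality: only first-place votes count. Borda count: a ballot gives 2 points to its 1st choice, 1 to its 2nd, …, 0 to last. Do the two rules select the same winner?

Plurality first-place counts: Diaz 2, Gupta 0, Hale 3 → Hale.
Borda totals: Diaz 7, Gupta 2, Hale 6 → Diaz.
The two rules disagree: plurality picks Hale, Borda picks Diaz.

No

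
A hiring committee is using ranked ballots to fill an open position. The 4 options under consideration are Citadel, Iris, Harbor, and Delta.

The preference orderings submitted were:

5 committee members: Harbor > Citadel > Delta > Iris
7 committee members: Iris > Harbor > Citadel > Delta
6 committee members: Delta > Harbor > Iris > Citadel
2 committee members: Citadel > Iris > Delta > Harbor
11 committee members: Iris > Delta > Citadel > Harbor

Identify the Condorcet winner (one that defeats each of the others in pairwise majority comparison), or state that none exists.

Iris

Head-to-head results (31 voters total):
Citadel vs Iris: Iris wins 24–7.
Citadel vs Harbor: Harbor wins 18–13.
Citadel vs Delta: Delta wins 17–14.
Iris vs Harbor: Iris wins 20–11.
Iris vs Delta: Iris wins 20–11.
Harbor vs Delta: Delta wins 19–12.
Iris beats each rival — Citadel (24–7), Harbor (20–11), Delta (20–11) — so Iris is the Condorcet winner.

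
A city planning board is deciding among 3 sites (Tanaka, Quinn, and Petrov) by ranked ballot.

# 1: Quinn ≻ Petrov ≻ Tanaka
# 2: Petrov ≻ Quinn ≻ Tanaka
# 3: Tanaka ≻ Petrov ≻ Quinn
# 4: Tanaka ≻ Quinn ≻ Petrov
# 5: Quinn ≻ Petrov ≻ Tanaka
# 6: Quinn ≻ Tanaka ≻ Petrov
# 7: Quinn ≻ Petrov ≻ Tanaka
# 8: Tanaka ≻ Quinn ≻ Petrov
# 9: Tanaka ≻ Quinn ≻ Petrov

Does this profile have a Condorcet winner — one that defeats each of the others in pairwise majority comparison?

Head-to-head results (9 voters total):
Tanaka vs Quinn: Quinn wins 5–4.
Tanaka vs Petrov: Tanaka wins 5–4.
Quinn vs Petrov: Quinn wins 7–2.
Quinn beats each rival — Tanaka (5–4), Petrov (7–2) — so Quinn is the Condorcet winner.

Yes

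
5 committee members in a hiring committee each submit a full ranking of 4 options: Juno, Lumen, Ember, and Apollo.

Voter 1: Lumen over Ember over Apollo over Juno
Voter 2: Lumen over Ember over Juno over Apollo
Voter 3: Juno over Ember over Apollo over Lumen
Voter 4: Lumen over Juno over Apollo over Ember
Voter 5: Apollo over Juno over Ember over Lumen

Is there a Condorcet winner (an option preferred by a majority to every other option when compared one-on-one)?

Yes

Head-to-head results (5 voters total):
Juno vs Lumen: Lumen wins 3–2.
Juno vs Ember: Juno wins 3–2.
Juno vs Apollo: Juno wins 3–2.
Lumen vs Ember: Lumen wins 3–2.
Lumen vs Apollo: Lumen wins 3–2.
Ember vs Apollo: Ember wins 3–2.
Lumen beats each rival — Juno (3–2), Ember (3–2), Apollo (3–2) — so Lumen is the Condorcet winner.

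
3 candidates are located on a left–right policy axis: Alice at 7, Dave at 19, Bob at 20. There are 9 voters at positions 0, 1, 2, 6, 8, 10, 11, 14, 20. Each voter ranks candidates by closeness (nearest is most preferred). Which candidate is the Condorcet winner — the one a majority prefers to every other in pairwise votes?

Alice

With single-peaked preferences on a line, the Condorcet winner is the candidate closest to the median voter.
The median voter (position 8) is closest to Alice at 7.
Check: Alice vs Bob — voters closer to Alice: 7 of 9.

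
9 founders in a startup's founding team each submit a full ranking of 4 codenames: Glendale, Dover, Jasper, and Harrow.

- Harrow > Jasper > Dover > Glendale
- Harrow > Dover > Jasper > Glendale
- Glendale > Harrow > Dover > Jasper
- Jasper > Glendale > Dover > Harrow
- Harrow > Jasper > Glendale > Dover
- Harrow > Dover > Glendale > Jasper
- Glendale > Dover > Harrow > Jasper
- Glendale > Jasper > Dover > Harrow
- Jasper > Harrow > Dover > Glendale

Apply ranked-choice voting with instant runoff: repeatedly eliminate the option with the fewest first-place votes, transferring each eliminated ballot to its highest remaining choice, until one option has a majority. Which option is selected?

Round 1: Harrow 4, Glendale 3, Jasper 2, Dover 0. Dover has the fewest and is eliminated.
Round 2: Harrow 4, Glendale 3, Jasper 2. Jasper has the fewest and is eliminated.
Round 3: Harrow 5, Glendale 4. Harrow has a majority.

Harrow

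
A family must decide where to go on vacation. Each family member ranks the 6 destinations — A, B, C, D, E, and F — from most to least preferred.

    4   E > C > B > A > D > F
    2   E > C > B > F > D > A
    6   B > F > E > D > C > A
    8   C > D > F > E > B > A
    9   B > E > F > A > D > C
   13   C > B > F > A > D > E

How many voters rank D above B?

Ballots ranking D above B: 8.
Ballots ranking B above D: 4+2+6+9+13 = 34.
So 8 of 42 voters prefer D to B.

8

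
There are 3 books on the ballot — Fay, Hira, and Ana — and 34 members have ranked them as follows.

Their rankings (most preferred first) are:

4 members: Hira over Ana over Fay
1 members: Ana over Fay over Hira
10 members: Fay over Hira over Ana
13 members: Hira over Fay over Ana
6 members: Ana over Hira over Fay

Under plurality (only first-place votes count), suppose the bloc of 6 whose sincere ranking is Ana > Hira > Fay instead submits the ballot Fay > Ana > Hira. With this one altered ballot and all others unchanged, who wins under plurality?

Hira

First-place totals with the altered ballot: Fay 16, Hira 17, Ana 1.
The winner is unchanged: still Hira.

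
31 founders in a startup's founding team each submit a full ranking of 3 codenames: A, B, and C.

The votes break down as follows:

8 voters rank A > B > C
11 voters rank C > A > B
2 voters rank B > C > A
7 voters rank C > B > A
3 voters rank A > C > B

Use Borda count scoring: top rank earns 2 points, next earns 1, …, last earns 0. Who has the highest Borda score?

Borda scores:
  A: 8·2 + 11·1 + 2·0 + 7·0 + 3·2 = 33
  B: 8·1 + 11·0 + 2·2 + 7·1 + 3·0 = 19
  C: 8·0 + 11·2 + 2·1 + 7·2 + 3·1 = 41
C has the highest total.

C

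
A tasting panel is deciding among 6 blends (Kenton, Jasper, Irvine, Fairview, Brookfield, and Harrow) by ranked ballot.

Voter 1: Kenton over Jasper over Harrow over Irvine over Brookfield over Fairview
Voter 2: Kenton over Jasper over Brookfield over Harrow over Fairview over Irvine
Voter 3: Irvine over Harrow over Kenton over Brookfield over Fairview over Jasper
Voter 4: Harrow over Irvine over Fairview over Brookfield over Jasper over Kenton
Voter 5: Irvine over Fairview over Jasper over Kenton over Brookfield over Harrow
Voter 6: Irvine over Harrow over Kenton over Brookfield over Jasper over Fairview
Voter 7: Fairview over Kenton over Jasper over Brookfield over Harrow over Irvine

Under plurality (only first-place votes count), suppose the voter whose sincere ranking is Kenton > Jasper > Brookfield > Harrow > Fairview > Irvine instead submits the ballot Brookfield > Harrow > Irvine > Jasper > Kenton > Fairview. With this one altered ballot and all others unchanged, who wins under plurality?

Irvine

First-place totals with the altered ballot: Kenton 1, Jasper 0, Irvine 3, Fairview 1, Brookfield 1, Harrow 1.
The winner is unchanged: still Irvine.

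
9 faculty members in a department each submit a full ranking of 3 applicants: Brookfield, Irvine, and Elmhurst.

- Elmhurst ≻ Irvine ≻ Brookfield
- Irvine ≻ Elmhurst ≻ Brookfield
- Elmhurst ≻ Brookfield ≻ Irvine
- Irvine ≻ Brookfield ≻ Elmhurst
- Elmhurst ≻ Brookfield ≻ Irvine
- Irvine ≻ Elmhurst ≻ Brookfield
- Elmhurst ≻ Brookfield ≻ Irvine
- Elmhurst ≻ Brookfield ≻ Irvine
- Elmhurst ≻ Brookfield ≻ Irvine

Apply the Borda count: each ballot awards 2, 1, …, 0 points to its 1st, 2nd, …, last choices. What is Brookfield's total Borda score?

6

Borda scores:
  Brookfield: 0 + 0 + 1 + 1 + 1 + 0 + 1 + 1 + 1 = 6
  Irvine: 1 + 2 + 0 + 2 + 0 + 2 + 0 + 0 + 0 = 7
  Elmhurst: 2 + 1 + 2 + 0 + 2 + 1 + 2 + 2 + 2 = 14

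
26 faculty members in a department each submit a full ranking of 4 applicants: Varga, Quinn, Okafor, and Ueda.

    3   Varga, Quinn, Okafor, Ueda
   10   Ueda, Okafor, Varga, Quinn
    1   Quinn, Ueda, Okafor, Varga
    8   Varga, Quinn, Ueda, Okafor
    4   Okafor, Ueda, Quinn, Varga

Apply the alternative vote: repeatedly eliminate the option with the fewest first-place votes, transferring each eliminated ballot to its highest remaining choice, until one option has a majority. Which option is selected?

Ueda

Round 1: Varga 11, Ueda 10, Okafor 4, Quinn 1. Quinn has the fewest and is eliminated.
Round 2: Varga 11, Ueda 11, Okafor 4. Okafor has the fewest and is eliminated.
Round 3: Ueda 15, Varga 11. Ueda has a majority.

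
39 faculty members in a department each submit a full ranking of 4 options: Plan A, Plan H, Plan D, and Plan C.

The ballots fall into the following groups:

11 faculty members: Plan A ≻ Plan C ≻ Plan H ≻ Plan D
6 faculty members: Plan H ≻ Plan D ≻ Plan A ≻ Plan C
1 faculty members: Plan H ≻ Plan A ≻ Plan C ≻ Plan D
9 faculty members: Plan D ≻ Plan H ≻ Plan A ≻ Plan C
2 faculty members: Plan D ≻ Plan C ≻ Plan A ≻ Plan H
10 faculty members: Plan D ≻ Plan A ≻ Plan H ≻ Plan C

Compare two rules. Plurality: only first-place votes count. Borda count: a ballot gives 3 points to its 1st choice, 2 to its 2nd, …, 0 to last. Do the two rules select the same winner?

Yes

Plurality first-place counts: Plan A 11, Plan H 7, Plan D 21, Plan C 0 → Plan D.
Borda totals: Plan A 72, Plan H 60, Plan D 75, Plan C 27 → Plan D.
The two rules agree on Plan D.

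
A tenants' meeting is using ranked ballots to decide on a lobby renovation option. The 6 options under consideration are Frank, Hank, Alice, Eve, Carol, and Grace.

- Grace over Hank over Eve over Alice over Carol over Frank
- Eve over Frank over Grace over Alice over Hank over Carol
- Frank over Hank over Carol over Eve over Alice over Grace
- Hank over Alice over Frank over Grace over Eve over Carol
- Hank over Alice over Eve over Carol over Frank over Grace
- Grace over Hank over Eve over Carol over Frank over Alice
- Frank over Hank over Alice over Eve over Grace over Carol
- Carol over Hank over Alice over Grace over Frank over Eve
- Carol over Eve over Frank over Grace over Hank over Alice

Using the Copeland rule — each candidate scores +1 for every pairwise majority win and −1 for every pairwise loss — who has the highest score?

Hank

Pairwise results:
  Frank vs Hank: Hank wins 5–4.
  Frank vs Alice: Frank wins 5–4.
  Frank vs Eve: Eve wins 5–4.
  Frank vs Carol: Carol wins 5–4.
  Frank vs Grace: Frank wins 6–3.
  Hank vs Alice: Hank wins 8–1.
  Hank vs Eve: Hank wins 7–2.
  Hank vs Carol: Hank wins 7–2.
  Hank vs Grace: Hank wins 5–4.
  Alice vs Eve: Eve wins 5–4.
  Alice vs Carol: Alice wins 5–4.
  Alice vs Grace: Alice wins 5–4.
  Eve vs Carol: Eve wins 6–3.
  Eve vs Grace: Eve wins 5–4.
  Carol vs Grace: Grace wins 5–4.
Copeland scores (wins − losses):
  Frank: 2 − 3 = -1
  Hank: 5 − 0 = 5
  Alice: 2 − 3 = -1
  Eve: 4 − 1 = 3
  Carol: 1 − 4 = -3
  Grace: 1 − 4 = -3
Hank has the best Copeland score.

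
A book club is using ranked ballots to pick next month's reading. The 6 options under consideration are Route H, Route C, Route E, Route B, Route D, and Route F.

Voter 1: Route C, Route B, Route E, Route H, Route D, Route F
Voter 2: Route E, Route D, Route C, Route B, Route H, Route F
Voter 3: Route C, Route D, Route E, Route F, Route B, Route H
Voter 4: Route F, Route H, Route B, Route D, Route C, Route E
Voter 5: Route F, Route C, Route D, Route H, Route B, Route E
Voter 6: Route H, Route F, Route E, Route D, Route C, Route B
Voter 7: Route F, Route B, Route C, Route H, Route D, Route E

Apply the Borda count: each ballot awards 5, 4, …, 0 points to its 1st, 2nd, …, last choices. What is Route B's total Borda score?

15

Borda scores:
  Route H: 2 + 1 + 0 + 4 + 2 + 5 + 2 = 16
  Route C: 5 + 3 + 5 + 1 + 4 + 1 + 3 = 22
  Route E: 3 + 5 + 3 + 0 + 0 + 3 + 0 = 14
  Route B: 4 + 2 + 1 + 3 + 1 + 0 + 4 = 15
  Route D: 1 + 4 + 4 + 2 + 3 + 2 + 1 = 17
  Route F: 0 + 0 + 2 + 5 + 5 + 4 + 5 = 21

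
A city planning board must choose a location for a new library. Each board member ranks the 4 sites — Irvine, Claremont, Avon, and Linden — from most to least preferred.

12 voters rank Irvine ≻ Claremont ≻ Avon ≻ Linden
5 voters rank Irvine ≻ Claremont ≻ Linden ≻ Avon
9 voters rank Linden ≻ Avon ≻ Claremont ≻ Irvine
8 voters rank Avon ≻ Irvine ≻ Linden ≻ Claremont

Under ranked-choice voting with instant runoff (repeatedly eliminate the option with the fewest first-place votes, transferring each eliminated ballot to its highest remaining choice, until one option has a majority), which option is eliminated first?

Claremont

Round 1: Irvine 17, Linden 9, Avon 8, Claremont 0. Claremont has the fewest and is eliminated.
Round 2: Irvine 17, Linden 9, Avon 8. Avon has the fewest and is eliminated.
Round 3: Irvine 25, Linden 9. Irvine has a majority.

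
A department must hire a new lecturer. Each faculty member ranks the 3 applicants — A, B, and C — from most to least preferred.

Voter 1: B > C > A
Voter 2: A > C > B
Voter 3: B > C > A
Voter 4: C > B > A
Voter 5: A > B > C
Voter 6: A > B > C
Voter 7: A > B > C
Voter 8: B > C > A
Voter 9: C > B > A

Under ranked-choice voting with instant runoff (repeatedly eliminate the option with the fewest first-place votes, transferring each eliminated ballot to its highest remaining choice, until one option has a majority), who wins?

Round 1: A 4, B 3, C 2. C has the fewest and is eliminated.
Round 2: B 5, A 4. B has a majority.

B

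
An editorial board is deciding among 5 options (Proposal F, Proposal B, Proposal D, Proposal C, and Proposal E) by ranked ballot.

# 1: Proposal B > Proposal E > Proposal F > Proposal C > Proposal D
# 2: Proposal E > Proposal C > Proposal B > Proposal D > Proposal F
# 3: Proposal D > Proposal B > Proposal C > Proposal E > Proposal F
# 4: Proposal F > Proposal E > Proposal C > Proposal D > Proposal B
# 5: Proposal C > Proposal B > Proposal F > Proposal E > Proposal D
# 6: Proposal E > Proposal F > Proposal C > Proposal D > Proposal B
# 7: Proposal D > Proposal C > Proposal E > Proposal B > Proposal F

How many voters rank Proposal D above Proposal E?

Ballots ranking Proposal D above Proposal E: 2.
Ballots ranking Proposal E above Proposal D: 5.
So 2 of 7 voters prefer Proposal D to Proposal E.

2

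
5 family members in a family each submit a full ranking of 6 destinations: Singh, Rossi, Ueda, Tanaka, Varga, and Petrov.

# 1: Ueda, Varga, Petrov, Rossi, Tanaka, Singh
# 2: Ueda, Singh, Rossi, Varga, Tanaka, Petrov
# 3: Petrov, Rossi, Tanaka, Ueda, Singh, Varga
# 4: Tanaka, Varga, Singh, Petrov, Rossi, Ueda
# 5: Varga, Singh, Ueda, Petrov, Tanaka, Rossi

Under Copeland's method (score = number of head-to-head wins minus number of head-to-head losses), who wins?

Pairwise results:
  Singh vs Rossi: Singh wins 3–2.
  Singh vs Ueda: Ueda wins 3–2.
  Singh vs Tanaka: Tanaka wins 3–2.
  Singh vs Varga: Varga wins 3–2.
  Singh vs Petrov: Singh wins 3–2.
  Rossi vs Ueda: Ueda wins 3–2.
  Rossi vs Tanaka: Rossi wins 3–2.
  Rossi vs Varga: Varga wins 3–2.
  Rossi vs Petrov: Petrov wins 4–1.
  Ueda vs Tanaka: Ueda wins 3–2.
  Ueda vs Varga: Ueda wins 3–2.
  Ueda vs Petrov: Ueda wins 3–2.
  Tanaka vs Varga: Varga wins 3–2.
  Tanaka vs Petrov: Petrov wins 3–2.
  Varga vs Petrov: Varga wins 4–1.
Copeland scores (wins − losses):
  Singh: 2 − 3 = -1
  Rossi: 1 − 4 = -3
  Ueda: 5 − 0 = 5
  Tanaka: 1 − 4 = -3
  Varga: 4 − 1 = 3
  Petrov: 2 − 3 = -1
Ueda has the best Copeland score.

Ueda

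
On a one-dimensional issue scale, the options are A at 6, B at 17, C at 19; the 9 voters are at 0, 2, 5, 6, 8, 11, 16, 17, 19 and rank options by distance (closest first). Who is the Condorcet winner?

With single-peaked preferences on a line, the Condorcet winner is the candidate closest to the median voter.
The median voter (position 8) is closest to A at 6.
Check: A vs B — voters closer to A: 6 of 9.

A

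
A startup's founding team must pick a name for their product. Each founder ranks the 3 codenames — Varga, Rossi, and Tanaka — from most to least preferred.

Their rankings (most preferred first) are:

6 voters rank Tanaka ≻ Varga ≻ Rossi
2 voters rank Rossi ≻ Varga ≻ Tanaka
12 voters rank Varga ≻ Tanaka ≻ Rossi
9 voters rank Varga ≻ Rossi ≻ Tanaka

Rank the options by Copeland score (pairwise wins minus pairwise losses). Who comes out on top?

Varga

Pairwise results:
  Varga vs Rossi: Varga wins 27–2.
  Varga vs Tanaka: Varga wins 23–6.
  Rossi vs Tanaka: Tanaka wins 18–11.
Copeland scores (wins − losses):
  Varga: 2 − 0 = 2
  Rossi: 0 − 2 = -2
  Tanaka: 1 − 1 = 0
Varga has the best Copeland score.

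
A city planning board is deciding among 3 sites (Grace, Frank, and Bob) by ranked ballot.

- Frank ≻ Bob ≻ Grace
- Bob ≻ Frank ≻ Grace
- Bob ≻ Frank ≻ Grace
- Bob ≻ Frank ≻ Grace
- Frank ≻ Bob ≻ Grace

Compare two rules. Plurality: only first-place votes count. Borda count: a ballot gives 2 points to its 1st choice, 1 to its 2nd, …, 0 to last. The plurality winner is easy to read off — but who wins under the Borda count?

Plurality first-place counts: Grace 0, Frank 2, Bob 3 → Bob.
Borda totals: Grace 0, Frank 7, Bob 8 → Bob.

Bob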